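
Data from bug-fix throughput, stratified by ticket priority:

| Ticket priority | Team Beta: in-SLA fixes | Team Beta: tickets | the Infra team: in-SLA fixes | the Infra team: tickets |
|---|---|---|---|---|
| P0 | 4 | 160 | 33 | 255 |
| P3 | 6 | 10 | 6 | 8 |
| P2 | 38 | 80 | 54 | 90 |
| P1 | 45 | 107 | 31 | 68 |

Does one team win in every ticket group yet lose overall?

No

P0: Team Beta 4/160 = 2.5%, the Infra team 33/255 = 12.9% → the Infra team
P3: Team Beta 6/10 = 60.0%, the Infra team 6/8 = 75.0% → the Infra team
P2: Team Beta 38/80 = 47.5%, the Infra team 54/90 = 60.0% → the Infra team
P1: Team Beta 45/107 = 42.1%, the Infra team 31/68 = 45.6% → the Infra team
Overall: Team Beta 93/357 = 26.1%, the Infra team 124/421 = 29.5% → the Infra team
The Infra team wins overall and in every ticket group — no reversal.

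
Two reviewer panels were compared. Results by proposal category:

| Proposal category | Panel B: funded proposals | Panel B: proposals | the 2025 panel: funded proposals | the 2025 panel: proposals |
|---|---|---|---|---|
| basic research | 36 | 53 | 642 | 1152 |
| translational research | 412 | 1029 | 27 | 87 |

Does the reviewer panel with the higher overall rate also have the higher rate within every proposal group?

Basic research: Panel B 36/53 = 67.9%, the 2025 panel 642/1152 = 55.7% → Panel B
Translational research: Panel B 412/1029 = 40.0%, the 2025 panel 27/87 = 31.0% → Panel B
Overall: Panel B 448/1082 = 41.4%, the 2025 panel 669/1239 = 54.0% → the 2025 panel
Panel B wins each proposal group but the 2025 panel wins overall — the comparison reverses. Panel B's proposals skew toward translational research, which has a lower base rate.

No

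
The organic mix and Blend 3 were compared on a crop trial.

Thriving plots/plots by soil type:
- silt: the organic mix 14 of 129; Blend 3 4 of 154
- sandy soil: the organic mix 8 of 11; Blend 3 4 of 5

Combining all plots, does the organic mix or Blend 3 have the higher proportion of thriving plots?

Silt: the organic mix 14/129 = 10.9%, Blend 3 4/154 = 2.6% → the organic mix
Sandy soil: the organic mix 8/11 = 72.7%, Blend 3 4/5 = 80.0% → Blend 3
Overall: the organic mix 22/140 = 15.7%, Blend 3 8/159 = 5.0% → the organic mix
(Neither sweeps every soil group, but the organic mix has the higher pooled rate.)

the organic mix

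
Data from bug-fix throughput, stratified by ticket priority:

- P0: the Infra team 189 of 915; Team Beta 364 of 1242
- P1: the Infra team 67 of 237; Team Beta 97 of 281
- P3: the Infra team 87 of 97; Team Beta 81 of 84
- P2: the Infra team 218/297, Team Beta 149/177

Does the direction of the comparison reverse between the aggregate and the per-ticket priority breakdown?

No

P0: the Infra team 189/915 = 20.7%, Team Beta 364/1242 = 29.3% → Team Beta
P1: the Infra team 67/237 = 28.3%, Team Beta 97/281 = 34.5% → Team Beta
P3: the Infra team 87/97 = 89.7%, Team Beta 81/84 = 96.4% → Team Beta
P2: the Infra team 218/297 = 73.4%, Team Beta 149/177 = 84.2% → Team Beta
Overall: the Infra team 561/1546 = 36.3%, Team Beta 691/1784 = 38.7% → Team Beta
Team Beta wins overall and in every ticket group — no reversal.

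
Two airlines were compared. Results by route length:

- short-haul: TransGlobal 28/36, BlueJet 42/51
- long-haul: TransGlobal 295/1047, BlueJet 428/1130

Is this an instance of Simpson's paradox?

Short-haul: TransGlobal 28/36 = 77.8%, BlueJet 42/51 = 82.4% → BlueJet
Long-haul: TransGlobal 295/1047 = 28.2%, BlueJet 428/1130 = 37.9% → BlueJet
Overall: TransGlobal 323/1083 = 29.8%, BlueJet 470/1181 = 39.8% → BlueJet
BlueJet wins overall and in every route group — no reversal.

No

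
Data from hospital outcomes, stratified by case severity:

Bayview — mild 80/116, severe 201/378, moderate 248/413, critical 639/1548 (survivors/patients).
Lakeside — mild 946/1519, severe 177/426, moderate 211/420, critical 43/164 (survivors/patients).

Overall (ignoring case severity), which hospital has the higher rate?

Lakeside

Mild: Bayview 80/116 = 69.0%, Lakeside 946/1519 = 62.3% → Bayview
Severe: Bayview 201/378 = 53.2%, Lakeside 177/426 = 41.5% → Bayview
Moderate: Bayview 248/413 = 60.0%, Lakeside 211/420 = 50.2% → Bayview
Critical: Bayview 639/1548 = 41.3%, Lakeside 43/164 = 26.2% → Bayview
Overall: Bayview 1168/2455 = 47.6%, Lakeside 1377/2529 = 54.4% → Lakeside
(Bayview wins every case group but Lakeside wins overall — Bayview's patients skew toward the low-rate critical group.)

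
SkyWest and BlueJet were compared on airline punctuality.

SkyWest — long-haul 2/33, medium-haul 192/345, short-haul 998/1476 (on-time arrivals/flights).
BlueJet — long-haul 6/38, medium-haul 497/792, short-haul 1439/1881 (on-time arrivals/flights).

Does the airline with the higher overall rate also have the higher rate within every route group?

Yes

Long-haul: SkyWest 2/33 = 6.1%, BlueJet 6/38 = 15.8% → BlueJet
Medium-haul: SkyWest 192/345 = 55.7%, BlueJet 497/792 = 62.8% → BlueJet
Short-haul: SkyWest 998/1476 = 67.6%, BlueJet 1439/1881 = 76.5% → BlueJet
Overall: SkyWest 1192/1854 = 64.3%, BlueJet 1942/2711 = 71.6% → BlueJet
BlueJet wins overall and in every route group — no reversal.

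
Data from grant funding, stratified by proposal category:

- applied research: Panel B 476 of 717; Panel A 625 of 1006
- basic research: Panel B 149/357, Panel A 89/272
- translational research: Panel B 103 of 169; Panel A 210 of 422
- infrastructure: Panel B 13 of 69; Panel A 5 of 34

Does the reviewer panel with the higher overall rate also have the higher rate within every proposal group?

Yes

Applied research: Panel B 476/717 = 66.4%, Panel A 625/1006 = 62.1% → Panel B
Basic research: Panel B 149/357 = 41.7%, Panel A 89/272 = 32.7% → Panel B
Translational research: Panel B 103/169 = 60.9%, Panel A 210/422 = 49.8% → Panel B
Infrastructure: Panel B 13/69 = 18.8%, Panel A 5/34 = 14.7% → Panel B
Overall: Panel B 741/1312 = 56.5%, Panel A 929/1734 = 53.6% → Panel B
Panel B wins overall and in every proposal group — no reversal.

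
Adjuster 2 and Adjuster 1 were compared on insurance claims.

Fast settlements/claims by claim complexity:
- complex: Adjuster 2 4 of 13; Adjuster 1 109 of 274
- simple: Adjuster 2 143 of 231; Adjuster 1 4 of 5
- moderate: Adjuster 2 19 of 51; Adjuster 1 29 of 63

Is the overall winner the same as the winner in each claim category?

No

Complex: Adjuster 2 4/13 = 30.8%, Adjuster 1 109/274 = 39.8% → Adjuster 1
Simple: Adjuster 2 143/231 = 61.9%, Adjuster 1 4/5 = 80.0% → Adjuster 1
Moderate: Adjuster 2 19/51 = 37.3%, Adjuster 1 29/63 = 46.0% → Adjuster 1
Overall: Adjuster 2 166/295 = 56.3%, Adjuster 1 142/342 = 41.5% → Adjuster 2
Adjuster 1 wins each claim group but Adjuster 2 wins overall — the comparison reverses. Adjuster 1's claims skew toward complex, which has a lower base rate.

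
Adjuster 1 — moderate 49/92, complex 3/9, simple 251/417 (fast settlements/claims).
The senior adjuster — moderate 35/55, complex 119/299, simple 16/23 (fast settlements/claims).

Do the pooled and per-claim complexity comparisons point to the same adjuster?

No

Moderate: Adjuster 1 49/92 = 53.3%, the senior adjuster 35/55 = 63.6% → the senior adjuster
Complex: Adjuster 1 3/9 = 33.3%, the senior adjuster 119/299 = 39.8% → the senior adjuster
Simple: Adjuster 1 251/417 = 60.2%, the senior adjuster 16/23 = 69.6% → the senior adjuster
Overall: Adjuster 1 303/518 = 58.5%, the senior adjuster 170/377 = 45.1% → Adjuster 1
The senior adjuster wins each claim group but Adjuster 1 wins overall — the comparison reverses. The senior adjuster's claims skew toward complex, which has a lower base rate.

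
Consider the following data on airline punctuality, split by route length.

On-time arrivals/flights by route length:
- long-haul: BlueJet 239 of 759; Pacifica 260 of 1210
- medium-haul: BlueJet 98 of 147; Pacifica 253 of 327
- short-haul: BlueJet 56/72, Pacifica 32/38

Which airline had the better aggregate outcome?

Long-haul: BlueJet 239/759 = 31.5%, Pacifica 260/1210 = 21.5% → BlueJet
Medium-haul: BlueJet 98/147 = 66.7%, Pacifica 253/327 = 77.4% → Pacifica
Short-haul: BlueJet 56/72 = 77.8%, Pacifica 32/38 = 84.2% → Pacifica
Overall: BlueJet 393/978 = 40.2%, Pacifica 545/1575 = 34.6% → BlueJet
(Neither sweeps every route group, but BlueJet has the higher pooled rate.)

BlueJet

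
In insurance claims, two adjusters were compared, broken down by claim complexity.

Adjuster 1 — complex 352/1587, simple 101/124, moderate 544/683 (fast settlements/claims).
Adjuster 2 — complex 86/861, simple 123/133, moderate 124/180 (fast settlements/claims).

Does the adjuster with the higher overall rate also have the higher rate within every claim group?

No

Complex: Adjuster 1 352/1587 = 22.2%, Adjuster 2 86/861 = 10.0% → Adjuster 1
Simple: Adjuster 1 101/124 = 81.5%, Adjuster 2 123/133 = 92.5% → Adjuster 2
Moderate: Adjuster 1 544/683 = 79.6%, Adjuster 2 124/180 = 68.9% → Adjuster 1
Overall: Adjuster 1 997/2394 = 41.6%, Adjuster 2 333/1174 = 28.4% → Adjuster 1
Neither sweeps: Adjuster 1 wins 2 of 3 groups, Adjuster 2 wins 1. Adjuster 1 wins overall but not every group — no Simpson reversal.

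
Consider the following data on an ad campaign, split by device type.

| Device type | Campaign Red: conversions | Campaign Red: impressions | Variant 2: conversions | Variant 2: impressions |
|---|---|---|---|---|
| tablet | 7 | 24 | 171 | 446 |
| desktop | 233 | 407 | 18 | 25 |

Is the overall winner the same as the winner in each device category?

Tablet: Campaign Red 7/24 = 29.2%, Variant 2 171/446 = 38.3% → Variant 2
Desktop: Campaign Red 233/407 = 57.2%, Variant 2 18/25 = 72.0% → Variant 2
Overall: Campaign Red 240/431 = 55.7%, Variant 2 189/471 = 40.1% → Campaign Red
Variant 2 wins each device group but Campaign Red wins overall — the comparison reverses. Variant 2's impressions skew toward tablet, which has a lower base rate.

No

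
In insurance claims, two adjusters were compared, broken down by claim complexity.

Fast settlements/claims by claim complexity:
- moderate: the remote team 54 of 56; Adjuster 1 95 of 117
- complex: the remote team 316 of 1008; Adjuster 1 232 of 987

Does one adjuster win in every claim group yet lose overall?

No

Moderate: the remote team 54/56 = 96.4%, Adjuster 1 95/117 = 81.2% → the remote team
Complex: the remote team 316/1008 = 31.3%, Adjuster 1 232/987 = 23.5% → the remote team
Overall: the remote team 370/1064 = 34.8%, Adjuster 1 327/1104 = 29.6% → the remote team
The remote team wins overall and in every claim group — no reversal.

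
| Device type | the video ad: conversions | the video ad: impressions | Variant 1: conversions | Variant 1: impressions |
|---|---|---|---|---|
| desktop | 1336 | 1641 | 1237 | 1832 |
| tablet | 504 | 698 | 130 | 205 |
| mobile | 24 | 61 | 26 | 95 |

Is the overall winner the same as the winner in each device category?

Yes

Desktop: the video ad 1336/1641 = 81.4%, Variant 1 1237/1832 = 67.5% → the video ad
Tablet: the video ad 504/698 = 72.2%, Variant 1 130/205 = 63.4% → the video ad
Mobile: the video ad 24/61 = 39.3%, Variant 1 26/95 = 27.4% → the video ad
Overall: the video ad 1864/2400 = 77.7%, Variant 1 1393/2132 = 65.3% → the video ad
The video ad wins overall and in every device group — no reversal.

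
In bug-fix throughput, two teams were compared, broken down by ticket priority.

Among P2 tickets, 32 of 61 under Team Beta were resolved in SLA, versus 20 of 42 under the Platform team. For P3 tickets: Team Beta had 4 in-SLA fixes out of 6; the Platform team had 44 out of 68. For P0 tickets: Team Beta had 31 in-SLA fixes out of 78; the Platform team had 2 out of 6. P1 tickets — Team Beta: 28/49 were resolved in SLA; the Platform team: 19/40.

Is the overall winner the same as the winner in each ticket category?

P2: Team Beta 32/61 = 52.5%, the Platform team 20/42 = 47.6% → Team Beta
P3: Team Beta 4/6 = 66.7%, the Platform team 44/68 = 64.7% → Team Beta
P0: Team Beta 31/78 = 39.7%, the Platform team 2/6 = 33.3% → Team Beta
P1: Team Beta 28/49 = 57.1%, the Platform team 19/40 = 47.5% → Team Beta
Overall: Team Beta 95/194 = 49.0%, the Platform team 85/156 = 54.5% → the Platform team
Team Beta wins each ticket group but the Platform team wins overall — the comparison reverses. Team Beta's tickets skew toward P0, which has a lower base rate.

No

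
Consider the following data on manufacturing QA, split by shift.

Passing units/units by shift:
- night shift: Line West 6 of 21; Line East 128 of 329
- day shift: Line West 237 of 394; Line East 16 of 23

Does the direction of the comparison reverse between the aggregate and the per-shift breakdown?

Night shift: Line West 6/21 = 28.6%, Line East 128/329 = 38.9% → Line East
Day shift: Line West 237/394 = 60.2%, Line East 16/23 = 69.6% → Line East
Overall: Line West 243/415 = 58.6%, Line East 144/352 = 40.9% → Line West
Line East wins each shift group but Line West wins overall — the comparison reverses. Line East's units skew toward night shift, which has a lower base rate.

Yes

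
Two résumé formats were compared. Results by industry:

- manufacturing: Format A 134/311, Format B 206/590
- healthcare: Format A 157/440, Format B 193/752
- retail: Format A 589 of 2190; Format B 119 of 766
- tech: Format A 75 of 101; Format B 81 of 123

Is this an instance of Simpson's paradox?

Manufacturing: Format A 134/311 = 43.1%, Format B 206/590 = 34.9% → Format A
Healthcare: Format A 157/440 = 35.7%, Format B 193/752 = 25.7% → Format A
Retail: Format A 589/2190 = 26.9%, Format B 119/766 = 15.5% → Format A
Tech: Format A 75/101 = 74.3%, Format B 81/123 = 65.9% → Format A
Overall: Format A 955/3042 = 31.4%, Format B 599/2231 = 26.8% → Format A
Format A wins overall and in every industry group — no reversal.

No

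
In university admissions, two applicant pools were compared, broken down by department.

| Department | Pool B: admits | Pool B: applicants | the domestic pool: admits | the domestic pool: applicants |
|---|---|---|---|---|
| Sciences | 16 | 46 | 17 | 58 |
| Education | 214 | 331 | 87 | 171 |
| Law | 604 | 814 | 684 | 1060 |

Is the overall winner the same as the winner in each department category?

Yes

Sciences: Pool B 16/46 = 34.8%, the domestic pool 17/58 = 29.3% → Pool B
Education: Pool B 214/331 = 64.7%, the domestic pool 87/171 = 50.9% → Pool B
Law: Pool B 604/814 = 74.2%, the domestic pool 684/1060 = 64.5% → Pool B
Overall: Pool B 834/1191 = 70.0%, the domestic pool 788/1289 = 61.1% → Pool B
Pool B wins overall and in every department group — no reversal.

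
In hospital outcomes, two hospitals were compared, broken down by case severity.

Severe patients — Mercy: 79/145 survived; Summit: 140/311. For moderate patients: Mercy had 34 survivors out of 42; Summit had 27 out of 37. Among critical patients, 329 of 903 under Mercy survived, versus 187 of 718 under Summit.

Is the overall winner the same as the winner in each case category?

Yes

Severe: Mercy 79/145 = 54.5%, Summit 140/311 = 45.0% → Mercy
Moderate: Mercy 34/42 = 81.0%, Summit 27/37 = 73.0% → Mercy
Critical: Mercy 329/903 = 36.4%, Summit 187/718 = 26.0% → Mercy
Overall: Mercy 442/1090 = 40.6%, Summit 354/1066 = 33.2% → Mercy
Mercy wins overall and in every case group — no reversal.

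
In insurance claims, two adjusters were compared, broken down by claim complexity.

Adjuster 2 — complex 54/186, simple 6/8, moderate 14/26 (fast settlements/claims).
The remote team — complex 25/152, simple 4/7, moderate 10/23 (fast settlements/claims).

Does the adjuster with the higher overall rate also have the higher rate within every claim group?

Complex: Adjuster 2 54/186 = 29.0%, the remote team 25/152 = 16.4% → Adjuster 2
Simple: Adjuster 2 6/8 = 75.0%, the remote team 4/7 = 57.1% → Adjuster 2
Moderate: Adjuster 2 14/26 = 53.8%, the remote team 10/23 = 43.5% → Adjuster 2
Overall: Adjuster 2 74/220 = 33.6%, the remote team 39/182 = 21.4% → Adjuster 2
Adjuster 2 wins overall and in every claim group — no reversal.

Yes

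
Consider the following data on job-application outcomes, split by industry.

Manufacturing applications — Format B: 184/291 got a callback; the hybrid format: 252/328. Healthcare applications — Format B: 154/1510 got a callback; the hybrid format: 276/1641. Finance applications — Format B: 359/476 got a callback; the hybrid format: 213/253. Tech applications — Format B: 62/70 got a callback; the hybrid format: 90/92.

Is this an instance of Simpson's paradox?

Manufacturing: Format B 184/291 = 63.2%, the hybrid format 252/328 = 76.8% → the hybrid format
Healthcare: Format B 154/1510 = 10.2%, the hybrid format 276/1641 = 16.8% → the hybrid format
Finance: Format B 359/476 = 75.4%, the hybrid format 213/253 = 84.2% → the hybrid format
Tech: Format B 62/70 = 88.6%, the hybrid format 90/92 = 97.8% → the hybrid format
Overall: Format B 759/2347 = 32.3%, the hybrid format 831/2314 = 35.9% → the hybrid format
The hybrid format wins overall and in every industry group — no reversal.

No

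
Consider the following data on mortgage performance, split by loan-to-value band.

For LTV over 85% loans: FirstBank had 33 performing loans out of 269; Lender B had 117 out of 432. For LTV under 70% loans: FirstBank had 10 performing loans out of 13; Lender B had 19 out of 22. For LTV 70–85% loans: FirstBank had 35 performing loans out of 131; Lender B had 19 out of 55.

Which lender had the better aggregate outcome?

Lender B

LTV over 85%: FirstBank 33/269 = 12.3%, Lender B 117/432 = 27.1% → Lender B
LTV under 70%: FirstBank 10/13 = 76.9%, Lender B 19/22 = 86.4% → Lender B
LTV 70–85%: FirstBank 35/131 = 26.7%, Lender B 19/55 = 34.5% → Lender B
Overall: FirstBank 78/413 = 18.9%, Lender B 155/509 = 30.5% → Lender B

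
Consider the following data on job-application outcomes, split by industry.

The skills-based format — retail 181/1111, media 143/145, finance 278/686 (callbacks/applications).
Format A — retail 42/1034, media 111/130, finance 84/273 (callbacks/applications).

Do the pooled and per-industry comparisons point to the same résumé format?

Retail: the skills-based format 181/1111 = 16.3%, Format A 42/1034 = 4.1% → the skills-based format
Media: the skills-based format 143/145 = 98.6%, Format A 111/130 = 85.4% → the skills-based format
Finance: the skills-based format 278/686 = 40.5%, Format A 84/273 = 30.8% → the skills-based format
Overall: the skills-based format 602/1942 = 31.0%, Format A 237/1437 = 16.5% → the skills-based format
The skills-based format wins overall and in every industry group — no reversal.

Yes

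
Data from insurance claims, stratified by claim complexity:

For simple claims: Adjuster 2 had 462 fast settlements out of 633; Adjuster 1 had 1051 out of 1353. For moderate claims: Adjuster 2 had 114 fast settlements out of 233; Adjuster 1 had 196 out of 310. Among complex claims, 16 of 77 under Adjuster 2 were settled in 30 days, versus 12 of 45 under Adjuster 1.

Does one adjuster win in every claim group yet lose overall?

Simple: Adjuster 2 462/633 = 73.0%, Adjuster 1 1051/1353 = 77.7% → Adjuster 1
Moderate: Adjuster 2 114/233 = 48.9%, Adjuster 1 196/310 = 63.2% → Adjuster 1
Complex: Adjuster 2 16/77 = 20.8%, Adjuster 1 12/45 = 26.7% → Adjuster 1
Overall: Adjuster 2 592/943 = 62.8%, Adjuster 1 1259/1708 = 73.7% → Adjuster 1
Adjuster 1 wins overall and in every claim group — no reversal.

No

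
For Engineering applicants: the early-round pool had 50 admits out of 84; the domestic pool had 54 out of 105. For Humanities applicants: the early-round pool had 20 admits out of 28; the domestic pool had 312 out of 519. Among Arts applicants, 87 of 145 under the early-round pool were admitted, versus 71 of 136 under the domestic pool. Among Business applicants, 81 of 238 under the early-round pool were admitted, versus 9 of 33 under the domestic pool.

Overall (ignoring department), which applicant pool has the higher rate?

the domestic pool

Engineering: the early-round pool 50/84 = 59.5%, the domestic pool 54/105 = 51.4% → the early-round pool
Humanities: the early-round pool 20/28 = 71.4%, the domestic pool 312/519 = 60.1% → the early-round pool
Arts: the early-round pool 87/145 = 60.0%, the domestic pool 71/136 = 52.2% → the early-round pool
Business: the early-round pool 81/238 = 34.0%, the domestic pool 9/33 = 27.3% → the early-round pool
Overall: the early-round pool 238/495 = 48.1%, the domestic pool 446/793 = 56.2% → the domestic pool
(The early-round pool wins every department group but the domestic pool wins overall — the early-round pool's applicants skew toward the low-rate Business group.)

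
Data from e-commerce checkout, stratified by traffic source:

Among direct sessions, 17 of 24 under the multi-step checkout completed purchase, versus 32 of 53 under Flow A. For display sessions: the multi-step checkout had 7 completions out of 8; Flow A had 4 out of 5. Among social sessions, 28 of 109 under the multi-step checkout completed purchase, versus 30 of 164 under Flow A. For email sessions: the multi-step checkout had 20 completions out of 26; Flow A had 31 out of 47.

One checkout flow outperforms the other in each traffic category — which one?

the multi-step checkout

Direct: the multi-step checkout 17/24 = 70.8%, Flow A 32/53 = 60.4% → the multi-step checkout
Display: the multi-step checkout 7/8 = 87.5%, Flow A 4/5 = 80.0% → the multi-step checkout
Social: the multi-step checkout 28/109 = 25.7%, Flow A 30/164 = 18.3% → the multi-step checkout
Email: the multi-step checkout 20/26 = 76.9%, Flow A 31/47 = 66.0% → the multi-step checkout
The multi-step checkout has the higher rate in all 4 groups.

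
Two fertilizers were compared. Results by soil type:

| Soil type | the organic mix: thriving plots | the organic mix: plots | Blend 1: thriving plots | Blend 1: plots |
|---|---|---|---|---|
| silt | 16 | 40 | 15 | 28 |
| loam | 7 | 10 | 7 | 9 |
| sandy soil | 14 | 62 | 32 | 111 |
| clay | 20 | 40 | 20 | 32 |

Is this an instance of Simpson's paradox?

No

Silt: the organic mix 16/40 = 40.0%, Blend 1 15/28 = 53.6% → Blend 1
Loam: the organic mix 7/10 = 70.0%, Blend 1 7/9 = 77.8% → Blend 1
Sandy soil: the organic mix 14/62 = 22.6%, Blend 1 32/111 = 28.8% → Blend 1
Clay: the organic mix 20/40 = 50.0%, Blend 1 20/32 = 62.5% → Blend 1
Overall: the organic mix 57/152 = 37.5%, Blend 1 74/180 = 41.1% → Blend 1
Blend 1 wins overall and in every soil group — no reversal.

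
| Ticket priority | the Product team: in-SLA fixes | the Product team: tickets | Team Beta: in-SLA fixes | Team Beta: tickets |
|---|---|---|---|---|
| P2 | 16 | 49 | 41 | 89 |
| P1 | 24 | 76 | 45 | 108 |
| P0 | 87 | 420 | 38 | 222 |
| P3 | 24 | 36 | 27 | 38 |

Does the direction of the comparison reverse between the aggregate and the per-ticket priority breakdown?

No

P2: the Product team 16/49 = 32.7%, Team Beta 41/89 = 46.1% → Team Beta
P1: the Product team 24/76 = 31.6%, Team Beta 45/108 = 41.7% → Team Beta
P0: the Product team 87/420 = 20.7%, Team Beta 38/222 = 17.1% → the Product team
P3: the Product team 24/36 = 66.7%, Team Beta 27/38 = 71.1% → Team Beta
Overall: the Product team 151/581 = 26.0%, Team Beta 151/457 = 33.0% → Team Beta
Neither sweeps: the Product team wins 1 of 4 groups, Team Beta wins 3. Team Beta wins overall but not every group — no Simpson reversal.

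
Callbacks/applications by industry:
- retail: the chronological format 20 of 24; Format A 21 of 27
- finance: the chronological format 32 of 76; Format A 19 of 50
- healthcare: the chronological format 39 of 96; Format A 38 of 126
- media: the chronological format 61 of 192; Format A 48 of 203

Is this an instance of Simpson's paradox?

No

Retail: the chronological format 20/24 = 83.3%, Format A 21/27 = 77.8% → the chronological format
Finance: the chronological format 32/76 = 42.1%, Format A 19/50 = 38.0% → the chronological format
Healthcare: the chronological format 39/96 = 40.6%, Format A 38/126 = 30.2% → the chronological format
Media: the chronological format 61/192 = 31.8%, Format A 48/203 = 23.6% → the chronological format
Overall: the chronological format 152/388 = 39.2%, Format A 126/406 = 31.0% → the chronological format
The chronological format wins overall and in every industry group — no reversal.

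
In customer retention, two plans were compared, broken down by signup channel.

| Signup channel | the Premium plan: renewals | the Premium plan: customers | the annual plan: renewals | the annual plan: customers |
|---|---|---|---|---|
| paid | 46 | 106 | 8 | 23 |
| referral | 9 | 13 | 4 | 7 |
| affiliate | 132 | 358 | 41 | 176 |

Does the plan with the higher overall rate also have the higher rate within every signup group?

Yes

Paid: the Premium plan 46/106 = 43.4%, the annual plan 8/23 = 34.8% → the Premium plan
Referral: the Premium plan 9/13 = 69.2%, the annual plan 4/7 = 57.1% → the Premium plan
Affiliate: the Premium plan 132/358 = 36.9%, the annual plan 41/176 = 23.3% → the Premium plan
Overall: the Premium plan 187/477 = 39.2%, the annual plan 53/206 = 25.7% → the Premium plan
The Premium plan wins overall and in every signup group — no reversal.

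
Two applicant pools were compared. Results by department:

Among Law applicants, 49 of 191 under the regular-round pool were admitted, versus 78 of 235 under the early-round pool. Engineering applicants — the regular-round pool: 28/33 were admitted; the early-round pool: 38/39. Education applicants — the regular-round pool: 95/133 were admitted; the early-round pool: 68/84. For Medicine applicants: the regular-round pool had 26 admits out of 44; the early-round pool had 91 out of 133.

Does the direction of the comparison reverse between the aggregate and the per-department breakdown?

No

Law: the regular-round pool 49/191 = 25.7%, the early-round pool 78/235 = 33.2% → the early-round pool
Engineering: the regular-round pool 28/33 = 84.8%, the early-round pool 38/39 = 97.4% → the early-round pool
Education: the regular-round pool 95/133 = 71.4%, the early-round pool 68/84 = 81.0% → the early-round pool
Medicine: the regular-round pool 26/44 = 59.1%, the early-round pool 91/133 = 68.4% → the early-round pool
Overall: the regular-round pool 198/401 = 49.4%, the early-round pool 275/491 = 56.0% → the early-round pool
The early-round pool wins overall and in every department group — no reversal.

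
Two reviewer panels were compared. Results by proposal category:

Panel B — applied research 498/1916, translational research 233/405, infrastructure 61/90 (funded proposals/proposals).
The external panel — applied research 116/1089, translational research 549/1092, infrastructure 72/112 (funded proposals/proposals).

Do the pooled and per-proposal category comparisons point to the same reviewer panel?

Yes

Applied research: Panel B 498/1916 = 26.0%, the external panel 116/1089 = 10.7% → Panel B
Translational research: Panel B 233/405 = 57.5%, the external panel 549/1092 = 50.3% → Panel B
Infrastructure: Panel B 61/90 = 67.8%, the external panel 72/112 = 64.3% → Panel B
Overall: Panel B 792/2411 = 32.8%, the external panel 737/2293 = 32.1% → Panel B
Panel B wins overall and in every proposal group — no reversal.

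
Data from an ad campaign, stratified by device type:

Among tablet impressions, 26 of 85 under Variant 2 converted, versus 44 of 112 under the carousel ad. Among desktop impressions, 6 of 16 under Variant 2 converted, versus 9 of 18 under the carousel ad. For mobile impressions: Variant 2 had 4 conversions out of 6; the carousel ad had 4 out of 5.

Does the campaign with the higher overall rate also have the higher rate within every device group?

Tablet: Variant 2 26/85 = 30.6%, the carousel ad 44/112 = 39.3% → the carousel ad
Desktop: Variant 2 6/16 = 37.5%, the carousel ad 9/18 = 50.0% → the carousel ad
Mobile: Variant 2 4/6 = 66.7%, the carousel ad 4/5 = 80.0% → the carousel ad
Overall: Variant 2 36/107 = 33.6%, the carousel ad 57/135 = 42.2% → the carousel ad
The carousel ad wins overall and in every device group — no reversal.

Yes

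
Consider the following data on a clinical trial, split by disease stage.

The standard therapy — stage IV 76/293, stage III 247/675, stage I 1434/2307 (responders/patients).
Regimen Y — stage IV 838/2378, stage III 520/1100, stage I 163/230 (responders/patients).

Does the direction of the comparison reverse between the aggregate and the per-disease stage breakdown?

Yes

Stage IV: the standard therapy 76/293 = 25.9%, Regimen Y 838/2378 = 35.2% → Regimen Y
Stage III: the standard therapy 247/675 = 36.6%, Regimen Y 520/1100 = 47.3% → Regimen Y
Stage I: the standard therapy 1434/2307 = 62.2%, Regimen Y 163/230 = 70.9% → Regimen Y
Overall: the standard therapy 1757/3275 = 53.6%, Regimen Y 1521/3708 = 41.0% → the standard therapy
Regimen Y wins each disease group but the standard therapy wins overall — the comparison reverses. Regimen Y's patients skew toward stage IV, which has a lower base rate.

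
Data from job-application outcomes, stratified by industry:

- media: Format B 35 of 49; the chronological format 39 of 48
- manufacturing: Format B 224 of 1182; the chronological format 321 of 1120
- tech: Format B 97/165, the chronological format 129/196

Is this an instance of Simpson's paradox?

Media: Format B 35/49 = 71.4%, the chronological format 39/48 = 81.2% → the chronological format
Manufacturing: Format B 224/1182 = 19.0%, the chronological format 321/1120 = 28.7% → the chronological format
Tech: Format B 97/165 = 58.8%, the chronological format 129/196 = 65.8% → the chronological format
Overall: Format B 356/1396 = 25.5%, the chronological format 489/1364 = 35.9% → the chronological format
The chronological format wins overall and in every industry group — no reversal.

No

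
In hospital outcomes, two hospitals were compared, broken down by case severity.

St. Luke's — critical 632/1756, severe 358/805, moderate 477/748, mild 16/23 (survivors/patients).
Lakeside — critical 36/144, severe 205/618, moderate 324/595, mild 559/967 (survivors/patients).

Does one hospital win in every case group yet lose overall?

Critical: St. Luke's 632/1756 = 36.0%, Lakeside 36/144 = 25.0% → St. Luke's
Severe: St. Luke's 358/805 = 44.5%, Lakeside 205/618 = 33.2% → St. Luke's
Moderate: St. Luke's 477/748 = 63.8%, Lakeside 324/595 = 54.5% → St. Luke's
Mild: St. Luke's 16/23 = 69.6%, Lakeside 559/967 = 57.8% → St. Luke's
Overall: St. Luke's 1483/3332 = 44.5%, Lakeside 1124/2324 = 48.4% → Lakeside
St. Luke's wins each case group but Lakeside wins overall — the comparison reverses. St. Luke's's patients skew toward critical, which has a lower base rate.

Yes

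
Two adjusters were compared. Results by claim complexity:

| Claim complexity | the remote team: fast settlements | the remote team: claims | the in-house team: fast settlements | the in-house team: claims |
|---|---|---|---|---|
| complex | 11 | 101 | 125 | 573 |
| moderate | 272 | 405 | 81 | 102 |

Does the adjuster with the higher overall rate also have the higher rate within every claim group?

No

Complex: the remote team 11/101 = 10.9%, the in-house team 125/573 = 21.8% → the in-house team
Moderate: the remote team 272/405 = 67.2%, the in-house team 81/102 = 79.4% → the in-house team
Overall: the remote team 283/506 = 55.9%, the in-house team 206/675 = 30.5% → the remote team
The in-house team wins each claim group but the remote team wins overall — the comparison reverses. The in-house team's claims skew toward complex, which has a lower base rate.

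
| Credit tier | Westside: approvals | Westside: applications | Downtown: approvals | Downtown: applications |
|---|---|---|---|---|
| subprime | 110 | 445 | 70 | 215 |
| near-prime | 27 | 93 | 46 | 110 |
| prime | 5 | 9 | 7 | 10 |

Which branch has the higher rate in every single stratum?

Downtown

Subprime: Westside 110/445 = 24.7%, Downtown 70/215 = 32.6% → Downtown
Near-prime: Westside 27/93 = 29.0%, Downtown 46/110 = 41.8% → Downtown
Prime: Westside 5/9 = 55.6%, Downtown 7/10 = 70.0% → Downtown
Downtown has the higher rate in all 3 groups.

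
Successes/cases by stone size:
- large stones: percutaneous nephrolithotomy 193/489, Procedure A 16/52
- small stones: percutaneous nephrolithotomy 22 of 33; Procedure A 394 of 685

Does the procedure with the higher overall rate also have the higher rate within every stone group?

Large stones: percutaneous nephrolithotomy 193/489 = 39.5%, Procedure A 16/52 = 30.8% → percutaneous nephrolithotomy
Small stones: percutaneous nephrolithotomy 22/33 = 66.7%, Procedure A 394/685 = 57.5% → percutaneous nephrolithotomy
Overall: percutaneous nephrolithotomy 215/522 = 41.2%, Procedure A 410/737 = 55.6% → Procedure A
Percutaneous nephrolithotomy wins each stone group but Procedure A wins overall — the comparison reverses. Percutaneous nephrolithotomy's cases skew toward large stones, which has a lower base rate.

No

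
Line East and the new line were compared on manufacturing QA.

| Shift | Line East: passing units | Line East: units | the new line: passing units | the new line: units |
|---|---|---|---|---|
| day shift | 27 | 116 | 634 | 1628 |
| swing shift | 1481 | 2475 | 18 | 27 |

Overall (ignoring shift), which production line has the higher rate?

Day shift: Line East 27/116 = 23.3%, the new line 634/1628 = 38.9% → the new line
Swing shift: Line East 1481/2475 = 59.8%, the new line 18/27 = 66.7% → the new line
Overall: Line East 1508/2591 = 58.2%, the new line 652/1655 = 39.4% → Line East
(The new line wins every shift group but Line East wins overall — the new line's units skew toward the low-rate day shift group.)

Line East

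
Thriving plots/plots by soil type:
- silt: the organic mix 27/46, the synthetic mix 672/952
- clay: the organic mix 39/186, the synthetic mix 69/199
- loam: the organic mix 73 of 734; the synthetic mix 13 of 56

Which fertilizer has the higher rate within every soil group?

Silt: the organic mix 27/46 = 58.7%, the synthetic mix 672/952 = 70.6% → the synthetic mix
Clay: the organic mix 39/186 = 21.0%, the synthetic mix 69/199 = 34.7% → the synthetic mix
Loam: the organic mix 73/734 = 9.9%, the synthetic mix 13/56 = 23.2% → the synthetic mix
The synthetic mix has the higher rate in all 3 groups.

the synthetic mix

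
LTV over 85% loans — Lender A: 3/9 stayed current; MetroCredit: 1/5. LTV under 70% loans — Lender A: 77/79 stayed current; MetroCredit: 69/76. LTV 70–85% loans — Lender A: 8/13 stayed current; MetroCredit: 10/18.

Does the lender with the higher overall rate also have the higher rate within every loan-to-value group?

Yes

LTV over 85%: Lender A 3/9 = 33.3%, MetroCredit 1/5 = 20.0% → Lender A
LTV under 70%: Lender A 77/79 = 97.5%, MetroCredit 69/76 = 90.8% → Lender A
LTV 70–85%: Lender A 8/13 = 61.5%, MetroCredit 10/18 = 55.6% → Lender A
Overall: Lender A 88/101 = 87.1%, MetroCredit 80/99 = 80.8% → Lender A
Lender A wins overall and in every loan-to-value group — no reversal.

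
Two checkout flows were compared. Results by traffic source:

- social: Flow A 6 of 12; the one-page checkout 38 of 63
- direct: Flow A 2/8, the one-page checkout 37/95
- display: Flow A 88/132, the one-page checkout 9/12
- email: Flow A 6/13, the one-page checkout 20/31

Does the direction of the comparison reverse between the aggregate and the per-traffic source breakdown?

Social: Flow A 6/12 = 50.0%, the one-page checkout 38/63 = 60.3% → the one-page checkout
Direct: Flow A 2/8 = 25.0%, the one-page checkout 37/95 = 38.9% → the one-page checkout
Display: Flow A 88/132 = 66.7%, the one-page checkout 9/12 = 75.0% → the one-page checkout
Email: Flow A 6/13 = 46.2%, the one-page checkout 20/31 = 64.5% → the one-page checkout
Overall: Flow A 102/165 = 61.8%, the one-page checkout 104/201 = 51.7% → Flow A
The one-page checkout wins each traffic group but Flow A wins overall — the comparison reverses. The one-page checkout's sessions skew toward direct, which has a lower base rate.

Yes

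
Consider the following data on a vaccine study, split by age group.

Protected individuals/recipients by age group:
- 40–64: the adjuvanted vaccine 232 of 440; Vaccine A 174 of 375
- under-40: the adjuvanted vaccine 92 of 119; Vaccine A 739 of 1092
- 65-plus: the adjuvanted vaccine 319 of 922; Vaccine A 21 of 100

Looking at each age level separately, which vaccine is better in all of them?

40–64: the adjuvanted vaccine 232/440 = 52.7%, Vaccine A 174/375 = 46.4% → the adjuvanted vaccine
Under-40: the adjuvanted vaccine 92/119 = 77.3%, Vaccine A 739/1092 = 67.7% → the adjuvanted vaccine
65-plus: the adjuvanted vaccine 319/922 = 34.6%, Vaccine A 21/100 = 21.0% → the adjuvanted vaccine
The adjuvanted vaccine has the higher rate in all 3 groups.

the adjuvanted vaccine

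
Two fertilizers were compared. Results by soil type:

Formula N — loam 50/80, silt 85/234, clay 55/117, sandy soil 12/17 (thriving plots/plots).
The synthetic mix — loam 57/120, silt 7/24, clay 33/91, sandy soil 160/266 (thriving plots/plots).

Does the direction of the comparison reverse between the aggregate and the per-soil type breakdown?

Loam: Formula N 50/80 = 62.5%, the synthetic mix 57/120 = 47.5% → Formula N
Silt: Formula N 85/234 = 36.3%, the synthetic mix 7/24 = 29.2% → Formula N
Clay: Formula N 55/117 = 47.0%, the synthetic mix 33/91 = 36.3% → Formula N
Sandy soil: Formula N 12/17 = 70.6%, the synthetic mix 160/266 = 60.2% → Formula N
Overall: Formula N 202/448 = 45.1%, the synthetic mix 257/501 = 51.3% → the synthetic mix
Formula N wins each soil group but the synthetic mix wins overall — the comparison reverses. Formula N's plots skew toward silt, which has a lower base rate.

Yes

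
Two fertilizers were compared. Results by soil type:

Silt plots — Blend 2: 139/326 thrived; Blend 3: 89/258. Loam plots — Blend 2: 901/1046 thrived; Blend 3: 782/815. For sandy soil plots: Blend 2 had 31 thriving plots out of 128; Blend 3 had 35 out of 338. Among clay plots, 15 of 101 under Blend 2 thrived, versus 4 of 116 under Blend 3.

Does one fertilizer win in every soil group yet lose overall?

Silt: Blend 2 139/326 = 42.6%, Blend 3 89/258 = 34.5% → Blend 2
Loam: Blend 2 901/1046 = 86.1%, Blend 3 782/815 = 96.0% → Blend 3
Sandy soil: Blend 2 31/128 = 24.2%, Blend 3 35/338 = 10.4% → Blend 2
Clay: Blend 2 15/101 = 14.9%, Blend 3 4/116 = 3.4% → Blend 2
Overall: Blend 2 1086/1601 = 67.8%, Blend 3 910/1527 = 59.6% → Blend 2
Neither sweeps: Blend 2 wins 3 of 4 groups, Blend 3 wins 1. Blend 2 wins overall but not every group — no Simpson reversal.

No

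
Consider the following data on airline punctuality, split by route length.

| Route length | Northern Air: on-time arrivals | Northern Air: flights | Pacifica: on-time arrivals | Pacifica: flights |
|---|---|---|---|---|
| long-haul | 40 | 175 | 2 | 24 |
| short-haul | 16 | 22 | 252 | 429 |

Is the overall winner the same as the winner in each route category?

Long-haul: Northern Air 40/175 = 22.9%, Pacifica 2/24 = 8.3% → Northern Air
Short-haul: Northern Air 16/22 = 72.7%, Pacifica 252/429 = 58.7% → Northern Air
Overall: Northern Air 56/197 = 28.4%, Pacifica 254/453 = 56.1% → Pacifica
Northern Air wins each route group but Pacifica wins overall — the comparison reverses. Northern Air's flights skew toward long-haul, which has a lower base rate.

No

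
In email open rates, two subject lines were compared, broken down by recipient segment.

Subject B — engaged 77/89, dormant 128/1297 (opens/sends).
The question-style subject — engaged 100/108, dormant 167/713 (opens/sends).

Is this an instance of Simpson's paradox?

No

Engaged: Subject B 77/89 = 86.5%, the question-style subject 100/108 = 92.6% → the question-style subject
Dormant: Subject B 128/1297 = 9.9%, the question-style subject 167/713 = 23.4% → the question-style subject
Overall: Subject B 205/1386 = 14.8%, the question-style subject 267/821 = 32.5% → the question-style subject
The question-style subject wins overall and in every recipient group — no reversal.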